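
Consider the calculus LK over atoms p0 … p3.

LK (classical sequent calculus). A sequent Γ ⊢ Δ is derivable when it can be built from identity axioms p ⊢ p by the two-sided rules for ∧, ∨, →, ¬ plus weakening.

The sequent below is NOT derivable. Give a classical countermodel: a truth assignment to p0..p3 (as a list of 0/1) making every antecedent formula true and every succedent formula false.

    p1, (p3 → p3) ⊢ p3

Enumerate valuations to refute Γ ⊢ Δ:
  v=0000: Γ:[p1=F, (p3 → p3)=T] Δ:[p3=F] refutes=False
  v=0001: Γ:[p1=F, (p3 → p3)=T] Δ:[p3=T] refutes=False
  v=0010: Γ:[p1=F, (p3 → p3)=T] Δ:[p3=F] refutes=False
  v=0011: Γ:[p1=F, (p3 → p3)=T] Δ:[p3=T] refutes=False
  v=0100: Γ:[p1=T, (p3 → p3)=T] Δ:[p3=F] refutes=True  ← countermodel

Result: [0, 1, 0, 0]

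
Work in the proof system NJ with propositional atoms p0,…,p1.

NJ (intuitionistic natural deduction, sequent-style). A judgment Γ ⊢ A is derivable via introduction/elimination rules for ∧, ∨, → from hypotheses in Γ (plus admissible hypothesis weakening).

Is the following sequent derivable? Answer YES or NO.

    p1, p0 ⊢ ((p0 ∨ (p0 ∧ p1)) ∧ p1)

Proof tree:
[∧I] p1, p0 ⊢ ((p0 ∨ (p0 ∧ p1)) ∧ p1)
  [∨I₂] p1, p0 ⊢ (p0 ∨ (p0 ∧ p1))
    [∧I] p1, p0 ⊢ (p0 ∧ p1)
      [Ax] p0 ⊢ p0
      [Ax] p1 ⊢ p1
  [Wk] p1, p0 ⊢ p1
    [Ax] p1 ⊢ p1

Result: YES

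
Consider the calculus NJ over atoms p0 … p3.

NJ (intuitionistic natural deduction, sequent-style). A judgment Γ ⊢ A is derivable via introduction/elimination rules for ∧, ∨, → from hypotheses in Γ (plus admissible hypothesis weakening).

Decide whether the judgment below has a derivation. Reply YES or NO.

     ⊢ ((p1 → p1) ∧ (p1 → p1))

Derivation trace:
[∧I]  ⊢ ((p1 → p1) ∧ (p1 → p1))
  [→I]  ⊢ (p1 → p1)
    [Ax] p1 ⊢ p1
  [→I]  ⊢ (p1 → p1)
    [Ax] p1 ⊢ p1

Result: YES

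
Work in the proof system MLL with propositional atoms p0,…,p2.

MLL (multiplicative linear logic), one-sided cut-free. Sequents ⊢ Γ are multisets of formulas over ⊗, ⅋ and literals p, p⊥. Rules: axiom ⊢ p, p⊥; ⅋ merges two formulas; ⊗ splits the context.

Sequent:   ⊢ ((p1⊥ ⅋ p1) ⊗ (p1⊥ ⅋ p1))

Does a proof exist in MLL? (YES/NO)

Derivation (root first):
[⊗]  ⊢ ((p1⊥ ⅋ p1) ⊗ (p1⊥ ⅋ p1))
  [⅋]  ⊢ (p1⊥ ⅋ p1)
    [Ax]  ⊢ p1, p1⊥
  [⅋]  ⊢ (p1⊥ ⅋ p1)
    [Ax]  ⊢ p1, p1⊥

Result: YES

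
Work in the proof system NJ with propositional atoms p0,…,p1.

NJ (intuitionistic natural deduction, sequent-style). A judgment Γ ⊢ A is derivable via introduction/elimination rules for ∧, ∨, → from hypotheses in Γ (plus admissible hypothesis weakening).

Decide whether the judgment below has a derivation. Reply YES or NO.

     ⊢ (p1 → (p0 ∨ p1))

Derivation (root first):
[→I]  ⊢ (p1 → (p0 ∨ p1))
  [∨I₂] p1 ⊢ (p0 ∨ p1)
    [Ax] p1 ⊢ p1

Result: YES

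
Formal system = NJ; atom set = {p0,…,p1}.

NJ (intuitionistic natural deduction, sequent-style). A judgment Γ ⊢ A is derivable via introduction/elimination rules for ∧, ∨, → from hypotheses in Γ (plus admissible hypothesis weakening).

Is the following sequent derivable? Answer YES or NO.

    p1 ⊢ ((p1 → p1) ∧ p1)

Derivation trace:
[∧I] p1 ⊢ ((p1 → p1) ∧ p1)
  [→I] p1 ⊢ (p1 → p1)
    [Wk] p1, p1 ⊢ p1
      [Ax] p1 ⊢ p1
  [Wk] p1, p1 ⊢ p1
    [Ax] p1 ⊢ p1

Result: YES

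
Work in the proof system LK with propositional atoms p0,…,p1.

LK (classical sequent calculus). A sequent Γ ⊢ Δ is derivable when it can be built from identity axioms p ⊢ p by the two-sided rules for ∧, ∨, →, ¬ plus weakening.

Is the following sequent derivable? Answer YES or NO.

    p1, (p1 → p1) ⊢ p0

Enumerate valuations to refute Γ ⊢ Δ:
  v=00: Γ:[p1=F, (p1 → p1)=T] Δ:[p0=F] refutes=False
  v=01: Γ:[p1=T, (p1 → p1)=T] Δ:[p0=F] refutes=True  ← countermodel

Result: NO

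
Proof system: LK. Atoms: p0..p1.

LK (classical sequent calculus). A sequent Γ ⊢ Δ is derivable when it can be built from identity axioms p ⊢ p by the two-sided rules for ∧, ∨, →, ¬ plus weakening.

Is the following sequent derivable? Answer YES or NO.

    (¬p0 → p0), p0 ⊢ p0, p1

Derivation (root first):
[WR] (¬p0 → p0), p0 ⊢ p0, p1
  [WL] (¬p0 → p0), p0 ⊢ p0
    [→L] (¬p0 → p0) ⊢ p0
      [¬R]  ⊢ p0, ¬p0
        [Ax] p0 ⊢ p0
      [Ax] p0 ⊢ p0

Result: YES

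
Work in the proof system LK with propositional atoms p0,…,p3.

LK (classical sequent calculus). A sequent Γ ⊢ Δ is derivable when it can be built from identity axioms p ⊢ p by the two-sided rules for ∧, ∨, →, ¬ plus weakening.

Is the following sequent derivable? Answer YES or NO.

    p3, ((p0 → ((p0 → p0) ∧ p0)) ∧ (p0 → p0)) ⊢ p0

Search for a countermodel by truth-table:
  v=0000: Γ:[p3=F, ((p0 → ((p0 → p0) ∧ p0)) ∧ (p0 → p0))=T] Δ:[p0=F] refutes=False
  v=0001: Γ:[p3=T, ((p0 → ((p0 → p0) ∧ p0)) ∧ (p0 → p0))=T] Δ:[p0=F] refutes=True  ← countermodel

Result: NO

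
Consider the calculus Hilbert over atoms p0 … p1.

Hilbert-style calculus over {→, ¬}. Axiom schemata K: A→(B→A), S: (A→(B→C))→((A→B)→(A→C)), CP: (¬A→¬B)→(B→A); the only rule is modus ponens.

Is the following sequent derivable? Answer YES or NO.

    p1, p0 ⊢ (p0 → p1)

Proof tree:
[MP] p1, p0 ⊢ (p0 → p1)
  [K]  ⊢ (p1 → (p0 → p1))
  [MP] p1, p0 ⊢ p1
    [MP] p1 ⊢ (p0 → p1)
      [K]  ⊢ (p1 → (p0 → p1))
      [Hyp] p1 ⊢ p1
    [Hyp] p0 ⊢ p0

Result: YES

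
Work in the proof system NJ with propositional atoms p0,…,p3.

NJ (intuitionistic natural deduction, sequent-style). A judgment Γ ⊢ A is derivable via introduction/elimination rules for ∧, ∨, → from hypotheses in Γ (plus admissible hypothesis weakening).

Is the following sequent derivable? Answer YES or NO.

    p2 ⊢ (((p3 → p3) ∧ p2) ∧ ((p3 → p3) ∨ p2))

Derivation (root first):
[∧I] p2 ⊢ (((p3 → p3) ∧ p2) ∧ ((p3 → p3) ∨ p2))
  [∧I] p2 ⊢ ((p3 → p3) ∧ p2)
    [→I]  ⊢ (p3 → p3)
      [Ax] p3 ⊢ p3
    [Ax] p2 ⊢ p2
  [∨I₁]  ⊢ ((p3 → p3) ∨ p2)
    [→I]  ⊢ (p3 → p3)
      [Ax] p3 ⊢ p3

Result: YES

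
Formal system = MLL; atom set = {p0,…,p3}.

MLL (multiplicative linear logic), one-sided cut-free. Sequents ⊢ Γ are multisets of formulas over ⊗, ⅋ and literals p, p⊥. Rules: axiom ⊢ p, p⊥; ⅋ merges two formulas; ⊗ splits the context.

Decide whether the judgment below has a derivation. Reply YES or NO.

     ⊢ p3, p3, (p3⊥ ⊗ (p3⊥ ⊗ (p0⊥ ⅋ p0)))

Derivation (root first):
[⊗]  ⊢ p3, p3, (p3⊥ ⊗ (p3⊥ ⊗ (p0⊥ ⅋ p0)))
  [Ax]  ⊢ p3, p3⊥
  [⊗]  ⊢ p3, (p3⊥ ⊗ (p0⊥ ⅋ p0))
    [Ax]  ⊢ p3, p3⊥
    [⅋]  ⊢ (p0⊥ ⅋ p0)
      [Ax]  ⊢ p0, p0⊥

Result: YES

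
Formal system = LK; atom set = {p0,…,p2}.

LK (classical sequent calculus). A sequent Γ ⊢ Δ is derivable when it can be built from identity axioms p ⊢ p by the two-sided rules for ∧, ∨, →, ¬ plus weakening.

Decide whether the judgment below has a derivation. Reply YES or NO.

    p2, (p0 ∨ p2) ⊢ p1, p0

Search for a countermodel by truth-table:
  v=000: Γ:[p2=F, (p0 ∨ p2)=F] Δ:[p1=F, p0=F] refutes=False
  v=001: Γ:[p2=T, (p0 ∨ p2)=T] Δ:[p1=F, p0=F] refutes=True  ← countermodel

Result: NO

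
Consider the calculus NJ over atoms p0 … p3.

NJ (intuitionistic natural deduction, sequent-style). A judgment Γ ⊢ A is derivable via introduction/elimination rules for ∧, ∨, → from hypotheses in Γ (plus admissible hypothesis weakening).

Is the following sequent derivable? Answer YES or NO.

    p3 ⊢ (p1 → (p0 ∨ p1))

Derivation trace:
[→I] p3 ⊢ (p1 → (p0 ∨ p1))
  [Wk] p1, p3 ⊢ (p0 ∨ p1)
    [∨I₂] p1 ⊢ (p0 ∨ p1)
      [Ax] p1 ⊢ p1

Result: YES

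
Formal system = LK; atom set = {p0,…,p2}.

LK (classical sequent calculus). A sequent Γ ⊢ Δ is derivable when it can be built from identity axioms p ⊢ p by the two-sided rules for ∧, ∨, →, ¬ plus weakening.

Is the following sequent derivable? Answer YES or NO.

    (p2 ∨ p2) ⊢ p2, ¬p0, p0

Proof tree:
[∨L] (p2 ∨ p2) ⊢ p2, ¬p0, p0
  [WL] p2 ⊢ p0, ¬p0
    [¬R]  ⊢ p0, ¬p0
      [Ax] p0 ⊢ p0
  [Ax] p2 ⊢ p2

Result: YES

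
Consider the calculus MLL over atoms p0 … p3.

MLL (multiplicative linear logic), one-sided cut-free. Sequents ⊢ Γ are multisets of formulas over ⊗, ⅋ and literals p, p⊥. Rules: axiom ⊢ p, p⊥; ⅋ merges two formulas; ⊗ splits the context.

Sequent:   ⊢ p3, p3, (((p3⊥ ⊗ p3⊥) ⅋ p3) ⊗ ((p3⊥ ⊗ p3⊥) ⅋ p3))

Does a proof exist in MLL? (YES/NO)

Proof tree:
[⊗]  ⊢ p3, p3, (((p3⊥ ⊗ p3⊥) ⅋ p3) ⊗ ((p3⊥ ⊗ p3⊥) ⅋ p3))
  [⅋]  ⊢ p3, ((p3⊥ ⊗ p3⊥) ⅋ p3)
    [⊗]  ⊢ p3, p3, (p3⊥ ⊗ p3⊥)
      [Ax]  ⊢ p3, p3⊥
      [Ax]  ⊢ p3, p3⊥
  [⅋]  ⊢ p3, ((p3⊥ ⊗ p3⊥) ⅋ p3)
    [⊗]  ⊢ p3, p3, (p3⊥ ⊗ p3⊥)
      [Ax]  ⊢ p3, p3⊥
      [Ax]  ⊢ p3, p3⊥

Result: YES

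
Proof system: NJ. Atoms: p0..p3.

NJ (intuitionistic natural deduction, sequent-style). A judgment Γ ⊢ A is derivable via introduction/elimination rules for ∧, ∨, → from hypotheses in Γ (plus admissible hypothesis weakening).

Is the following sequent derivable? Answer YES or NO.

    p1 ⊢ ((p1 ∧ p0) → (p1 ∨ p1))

Proof tree:
[→I] p1 ⊢ ((p1 ∧ p0) → (p1 ∨ p1))
  [∨I₂] p1, (p1 ∧ p0) ⊢ (p1 ∨ p1)
    [Wk] p1, (p1 ∧ p0) ⊢ p1
      [Ax] p1 ⊢ p1

Result: YES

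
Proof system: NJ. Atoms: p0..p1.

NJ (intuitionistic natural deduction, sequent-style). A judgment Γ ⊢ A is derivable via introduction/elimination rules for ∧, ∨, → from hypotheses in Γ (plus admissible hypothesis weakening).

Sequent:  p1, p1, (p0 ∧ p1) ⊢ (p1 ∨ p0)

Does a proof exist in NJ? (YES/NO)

Proof tree:
[∨I₁] p1, p1, (p0 ∧ p1) ⊢ (p1 ∨ p0)
  [Wk] p1, p1, (p0 ∧ p1) ⊢ p1
    [Wk] p1, p1 ⊢ p1
      [Ax] p1 ⊢ p1

Result: YES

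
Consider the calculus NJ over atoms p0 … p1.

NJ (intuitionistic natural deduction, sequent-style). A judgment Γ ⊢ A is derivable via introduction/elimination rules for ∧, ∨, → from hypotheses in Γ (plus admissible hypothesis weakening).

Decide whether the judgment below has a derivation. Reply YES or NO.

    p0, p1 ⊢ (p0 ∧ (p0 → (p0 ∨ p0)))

Proof tree:
[Wk] p0, p1 ⊢ (p0 ∧ (p0 → (p0 ∨ p0)))
  [∧I] p0 ⊢ (p0 ∧ (p0 → (p0 ∨ p0)))
    [Ax] p0 ⊢ p0
    [→I]  ⊢ (p0 → (p0 ∨ p0))
      [∨I₁] p0 ⊢ (p0 ∨ p0)
        [Ax] p0 ⊢ p0

Result: YES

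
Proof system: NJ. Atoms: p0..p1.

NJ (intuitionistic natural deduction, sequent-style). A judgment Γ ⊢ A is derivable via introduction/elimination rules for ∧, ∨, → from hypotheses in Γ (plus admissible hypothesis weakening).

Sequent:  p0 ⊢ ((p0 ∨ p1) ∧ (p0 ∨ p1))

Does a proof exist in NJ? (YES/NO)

Derivation trace:
[∧I] p0 ⊢ ((p0 ∨ p1) ∧ (p0 ∨ p1))
  [∨I₁] p0 ⊢ (p0 ∨ p1)
    [Ax] p0 ⊢ p0
  [∨I₁] p0 ⊢ (p0 ∨ p1)
    [Ax] p0 ⊢ p0

Result: YES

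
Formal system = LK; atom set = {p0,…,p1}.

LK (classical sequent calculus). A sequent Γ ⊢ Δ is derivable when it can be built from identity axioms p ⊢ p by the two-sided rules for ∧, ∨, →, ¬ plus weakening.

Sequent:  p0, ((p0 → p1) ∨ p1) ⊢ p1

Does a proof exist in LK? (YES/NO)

Proof tree:
[∨L] p0, ((p0 → p1) ∨ p1) ⊢ p1
  [→L] p0, (p0 → p1) ⊢ p1
    [Ax] p0 ⊢ p0
    [Ax] p1 ⊢ p1
  [Ax] p1 ⊢ p1

Result: YES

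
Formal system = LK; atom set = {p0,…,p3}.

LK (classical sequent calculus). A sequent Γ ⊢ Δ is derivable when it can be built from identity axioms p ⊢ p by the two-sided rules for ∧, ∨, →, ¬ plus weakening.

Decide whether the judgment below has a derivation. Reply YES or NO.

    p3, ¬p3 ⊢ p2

Derivation trace:
[¬L] p3, ¬p3 ⊢ p2
  [WR] p3 ⊢ p3, p2
    [Ax] p3 ⊢ p3

Result: YES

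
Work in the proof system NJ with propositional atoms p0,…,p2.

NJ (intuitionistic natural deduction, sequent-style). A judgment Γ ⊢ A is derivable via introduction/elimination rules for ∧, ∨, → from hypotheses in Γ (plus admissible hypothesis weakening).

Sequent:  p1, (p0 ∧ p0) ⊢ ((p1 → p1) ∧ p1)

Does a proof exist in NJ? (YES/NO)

Derivation trace:
[∧I] p1, (p0 ∧ p0) ⊢ ((p1 → p1) ∧ p1)
  [Wk] (p0 ∧ p0) ⊢ (p1 → p1)
    [→I]  ⊢ (p1 → p1)
      [Ax] p1 ⊢ p1
  [Ax] p1 ⊢ p1

Result: YES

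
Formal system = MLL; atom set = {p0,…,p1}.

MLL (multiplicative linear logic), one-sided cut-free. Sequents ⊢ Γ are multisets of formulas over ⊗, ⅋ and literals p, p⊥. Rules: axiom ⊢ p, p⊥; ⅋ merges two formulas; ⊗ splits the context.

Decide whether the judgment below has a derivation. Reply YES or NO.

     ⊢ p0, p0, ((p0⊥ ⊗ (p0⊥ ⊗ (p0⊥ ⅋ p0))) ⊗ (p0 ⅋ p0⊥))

Derivation (root first):
[⊗]  ⊢ p0, p0, ((p0⊥ ⊗ (p0⊥ ⊗ (p0⊥ ⅋ p0))) ⊗ (p0 ⅋ p0⊥))
  [⊗]  ⊢ p0, p0, (p0⊥ ⊗ (p0⊥ ⊗ (p0⊥ ⅋ p0)))
    [Ax]  ⊢ p0, p0⊥
    [⊗]  ⊢ p0, (p0⊥ ⊗ (p0⊥ ⅋ p0))
      [Ax]  ⊢ p0, p0⊥
      [⅋]  ⊢ (p0⊥ ⅋ p0)
        [Ax]  ⊢ p0, p0⊥
  [⅋]  ⊢ (p0 ⅋ p0⊥)
    [Ax]  ⊢ p0, p0⊥

Result: YES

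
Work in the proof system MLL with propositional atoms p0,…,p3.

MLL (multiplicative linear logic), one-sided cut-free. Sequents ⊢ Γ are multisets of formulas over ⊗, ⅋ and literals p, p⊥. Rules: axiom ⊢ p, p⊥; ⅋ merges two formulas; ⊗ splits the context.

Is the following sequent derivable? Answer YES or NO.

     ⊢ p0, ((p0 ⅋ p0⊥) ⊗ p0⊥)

Derivation trace:
[⊗]  ⊢ p0, ((p0 ⅋ p0⊥) ⊗ p0⊥)
  [⅋]  ⊢ (p0 ⅋ p0⊥)
    [Ax]  ⊢ p0, p0⊥
  [Ax]  ⊢ p0, p0⊥

Result: YES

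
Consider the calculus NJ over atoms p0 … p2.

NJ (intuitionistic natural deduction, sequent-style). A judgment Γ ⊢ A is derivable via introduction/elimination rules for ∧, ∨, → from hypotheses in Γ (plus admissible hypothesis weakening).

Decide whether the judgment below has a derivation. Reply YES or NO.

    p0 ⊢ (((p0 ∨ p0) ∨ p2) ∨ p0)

Proof tree:
[∨I₁] p0 ⊢ (((p0 ∨ p0) ∨ p2) ∨ p0)
  [∨I₁] p0 ⊢ ((p0 ∨ p0) ∨ p2)
    [∨I₂] p0 ⊢ (p0 ∨ p0)
      [Ax] p0 ⊢ p0

Result: YES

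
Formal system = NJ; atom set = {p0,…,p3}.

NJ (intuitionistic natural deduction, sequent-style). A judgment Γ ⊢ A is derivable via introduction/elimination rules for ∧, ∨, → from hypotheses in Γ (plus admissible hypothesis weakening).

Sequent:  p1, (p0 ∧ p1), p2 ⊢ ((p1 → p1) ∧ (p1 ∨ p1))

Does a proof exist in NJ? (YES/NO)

Derivation (root first):
[∧I] p1, (p0 ∧ p1), p2 ⊢ ((p1 → p1) ∧ (p1 ∨ p1))
  [→I] (p0 ∧ p1), p2 ⊢ (p1 → p1)
    [Wk] p1, (p0 ∧ p1), p2 ⊢ p1
      [Wk] p1, (p0 ∧ p1) ⊢ p1
        [Ax] p1 ⊢ p1
  [∨I₂] p1, (p0 ∧ p1) ⊢ (p1 ∨ p1)
    [Wk] p1, (p0 ∧ p1) ⊢ p1
      [Ax] p1 ⊢ p1

Result: YES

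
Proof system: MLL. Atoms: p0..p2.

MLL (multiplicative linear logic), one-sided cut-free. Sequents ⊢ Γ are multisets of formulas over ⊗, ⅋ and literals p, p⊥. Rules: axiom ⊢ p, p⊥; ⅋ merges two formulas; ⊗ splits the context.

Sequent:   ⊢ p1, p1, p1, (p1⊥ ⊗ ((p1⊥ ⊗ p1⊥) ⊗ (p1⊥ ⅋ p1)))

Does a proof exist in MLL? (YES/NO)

Derivation trace:
[⊗]  ⊢ p1, p1, p1, (p1⊥ ⊗ ((p1⊥ ⊗ p1⊥) ⊗ (p1⊥ ⅋ p1)))
  [Ax]  ⊢ p1, p1⊥
  [⊗]  ⊢ p1, p1, ((p1⊥ ⊗ p1⊥) ⊗ (p1⊥ ⅋ p1))
    [⊗]  ⊢ p1, p1, (p1⊥ ⊗ p1⊥)
      [Ax]  ⊢ p1, p1⊥
      [Ax]  ⊢ p1, p1⊥
    [⅋]  ⊢ (p1⊥ ⅋ p1)
      [Ax]  ⊢ p1, p1⊥

Result: YES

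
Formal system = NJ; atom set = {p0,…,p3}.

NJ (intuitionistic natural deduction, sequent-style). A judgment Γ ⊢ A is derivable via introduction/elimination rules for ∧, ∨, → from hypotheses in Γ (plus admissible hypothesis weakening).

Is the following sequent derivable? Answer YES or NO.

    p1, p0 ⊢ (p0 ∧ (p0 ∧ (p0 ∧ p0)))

Derivation (root first):
[∧I] p1, p0 ⊢ (p0 ∧ (p0 ∧ (p0 ∧ p0)))
  [Wk] p0, p1 ⊢ p0
    [Ax] p0 ⊢ p0
  [∧I] p1, p0 ⊢ (p0 ∧ (p0 ∧ p0))
    [Wk] p0, p1 ⊢ p0
      [Ax] p0 ⊢ p0
    [∧I] p1, p0 ⊢ (p0 ∧ p0)
      [Ax] p0 ⊢ p0
      [Wk] p0, p1 ⊢ p0
        [Ax] p0 ⊢ p0

Result: YES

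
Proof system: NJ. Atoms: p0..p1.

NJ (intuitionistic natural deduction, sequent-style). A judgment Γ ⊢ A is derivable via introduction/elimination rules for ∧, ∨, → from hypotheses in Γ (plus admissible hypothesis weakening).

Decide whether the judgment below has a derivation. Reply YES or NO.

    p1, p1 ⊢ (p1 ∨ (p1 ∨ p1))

Proof tree:
[∨I₂] p1, p1 ⊢ (p1 ∨ (p1 ∨ p1))
  [Wk] p1, p1 ⊢ (p1 ∨ p1)
    [∨I₁] p1 ⊢ (p1 ∨ p1)
      [Ax] p1 ⊢ p1

Result: YES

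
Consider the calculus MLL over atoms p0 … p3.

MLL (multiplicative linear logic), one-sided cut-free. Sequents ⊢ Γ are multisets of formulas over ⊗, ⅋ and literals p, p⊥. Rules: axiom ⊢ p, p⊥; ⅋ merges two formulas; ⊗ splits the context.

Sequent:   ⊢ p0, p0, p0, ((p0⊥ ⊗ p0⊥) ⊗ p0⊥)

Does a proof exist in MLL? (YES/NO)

Derivation trace:
[⊗]  ⊢ p0, p0, p0, ((p0⊥ ⊗ p0⊥) ⊗ p0⊥)
  [⊗]  ⊢ p0, p0, (p0⊥ ⊗ p0⊥)
    [Ax]  ⊢ p0, p0⊥
    [Ax]  ⊢ p0, p0⊥
  [Ax]  ⊢ p0, p0⊥

Result: YES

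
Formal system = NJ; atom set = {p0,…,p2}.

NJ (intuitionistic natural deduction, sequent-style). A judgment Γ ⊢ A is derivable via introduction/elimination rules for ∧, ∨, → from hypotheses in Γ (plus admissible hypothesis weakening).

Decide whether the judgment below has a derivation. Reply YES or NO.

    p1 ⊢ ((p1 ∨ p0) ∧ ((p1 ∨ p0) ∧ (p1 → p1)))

Proof tree:
[∧I] p1 ⊢ ((p1 ∨ p0) ∧ ((p1 ∨ p0) ∧ (p1 → p1)))
  [∨I₁] p1 ⊢ (p1 ∨ p0)
    [Ax] p1 ⊢ p1
  [∧I] p1 ⊢ ((p1 ∨ p0) ∧ (p1 → p1))
    [∨I₁] p1 ⊢ (p1 ∨ p0)
      [Ax] p1 ⊢ p1
    [→I]  ⊢ (p1 → p1)
      [Ax] p1 ⊢ p1

Result: YES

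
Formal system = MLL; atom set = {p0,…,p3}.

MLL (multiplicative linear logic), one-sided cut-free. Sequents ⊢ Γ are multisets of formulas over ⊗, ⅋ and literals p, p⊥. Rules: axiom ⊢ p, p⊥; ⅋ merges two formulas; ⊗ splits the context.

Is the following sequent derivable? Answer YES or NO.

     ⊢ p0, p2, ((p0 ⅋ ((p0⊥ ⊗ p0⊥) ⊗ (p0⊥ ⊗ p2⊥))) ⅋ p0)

Derivation trace:
[⅋]  ⊢ p0, p2, ((p0 ⅋ ((p0⊥ ⊗ p0⊥) ⊗ (p0⊥ ⊗ p2⊥))) ⅋ p0)
  [⅋]  ⊢ p0, p0, p2, (p0 ⅋ ((p0⊥ ⊗ p0⊥) ⊗ (p0⊥ ⊗ p2⊥)))
    [⊗]  ⊢ p0, p0, p0, p2, ((p0⊥ ⊗ p0⊥) ⊗ (p0⊥ ⊗ p2⊥))
      [⊗]  ⊢ p0, p0, (p0⊥ ⊗ p0⊥)
        [Ax]  ⊢ p0, p0⊥
        [Ax]  ⊢ p0, p0⊥
      [⊗]  ⊢ p0, p2, (p0⊥ ⊗ p2⊥)
        [Ax]  ⊢ p0, p0⊥
        [Ax]  ⊢ p2, p2⊥

Result: YES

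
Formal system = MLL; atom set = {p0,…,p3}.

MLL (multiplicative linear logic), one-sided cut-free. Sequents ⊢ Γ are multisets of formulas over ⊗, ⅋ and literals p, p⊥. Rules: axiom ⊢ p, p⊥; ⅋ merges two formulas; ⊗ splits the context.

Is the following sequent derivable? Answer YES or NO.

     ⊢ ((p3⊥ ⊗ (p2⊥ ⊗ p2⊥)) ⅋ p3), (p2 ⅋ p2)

Derivation trace:
[⅋]  ⊢ ((p3⊥ ⊗ (p2⊥ ⊗ p2⊥)) ⅋ p3), (p2 ⅋ p2)
  [⅋]  ⊢ p2, p2, ((p3⊥ ⊗ (p2⊥ ⊗ p2⊥)) ⅋ p3)
    [⊗]  ⊢ p3, p2, p2, (p3⊥ ⊗ (p2⊥ ⊗ p2⊥))
      [Ax]  ⊢ p3, p3⊥
      [⊗]  ⊢ p2, p2, (p2⊥ ⊗ p2⊥)
        [Ax]  ⊢ p2, p2⊥
        [Ax]  ⊢ p2, p2⊥

Result: YES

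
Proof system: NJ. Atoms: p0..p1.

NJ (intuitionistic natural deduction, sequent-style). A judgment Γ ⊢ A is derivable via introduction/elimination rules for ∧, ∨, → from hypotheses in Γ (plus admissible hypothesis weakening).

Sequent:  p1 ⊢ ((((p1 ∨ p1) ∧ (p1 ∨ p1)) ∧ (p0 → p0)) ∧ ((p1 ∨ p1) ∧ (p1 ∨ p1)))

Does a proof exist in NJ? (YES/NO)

Proof tree:
[∧I] p1 ⊢ ((((p1 ∨ p1) ∧ (p1 ∨ p1)) ∧ (p0 → p0)) ∧ ((p1 ∨ p1) ∧ (p1 ∨ p1)))
  [∧I] p1 ⊢ (((p1 ∨ p1) ∧ (p1 ∨ p1)) ∧ (p0 → p0))
    [∧I] p1 ⊢ ((p1 ∨ p1) ∧ (p1 ∨ p1))
      [∨I₁] p1 ⊢ (p1 ∨ p1)
        [Ax] p1 ⊢ p1
      [∨I₁] p1 ⊢ (p1 ∨ p1)
        [Ax] p1 ⊢ p1
    [→I]  ⊢ (p0 → p0)
      [Ax] p0 ⊢ p0
  [∧I] p1 ⊢ ((p1 ∨ p1) ∧ (p1 ∨ p1))
    [∨I₁] p1 ⊢ (p1 ∨ p1)
      [Ax] p1 ⊢ p1
    [∨I₁] p1 ⊢ (p1 ∨ p1)
      [Ax] p1 ⊢ p1

Result: YES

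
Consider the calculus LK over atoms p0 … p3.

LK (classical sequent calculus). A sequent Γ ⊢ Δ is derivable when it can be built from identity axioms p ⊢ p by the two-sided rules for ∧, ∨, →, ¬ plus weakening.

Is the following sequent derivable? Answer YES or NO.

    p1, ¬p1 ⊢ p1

Proof tree:
[WR] p1, ¬p1 ⊢ p1
  [¬L] p1, ¬p1 ⊢ 
    [Ax] p1 ⊢ p1

Result: YES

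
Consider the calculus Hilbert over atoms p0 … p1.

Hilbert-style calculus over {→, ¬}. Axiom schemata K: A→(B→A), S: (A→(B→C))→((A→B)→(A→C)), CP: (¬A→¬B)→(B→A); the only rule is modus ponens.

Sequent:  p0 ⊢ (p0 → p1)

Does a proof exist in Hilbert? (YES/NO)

Search for a countermodel by truth-table:
  v=00: Γ:[p0=F] Δ:[(p0 → p1)=T] refutes=False
  v=01: Γ:[p0=F] Δ:[(p0 → p1)=T] refutes=False
  v=10: Γ:[p0=T] Δ:[(p0 → p1)=F] refutes=True  ← countermodel

Result: NO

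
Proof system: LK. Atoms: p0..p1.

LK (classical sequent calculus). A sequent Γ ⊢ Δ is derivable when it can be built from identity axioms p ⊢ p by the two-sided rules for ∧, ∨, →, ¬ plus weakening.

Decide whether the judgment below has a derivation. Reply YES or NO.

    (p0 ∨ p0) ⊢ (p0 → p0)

Proof tree:
[→R] (p0 ∨ p0) ⊢ (p0 → p0)
  [WL] (p0 ∨ p0), p0 ⊢ p0
    [∨L] (p0 ∨ p0) ⊢ p0
      [Ax] p0 ⊢ p0
      [Ax] p0 ⊢ p0

Result: YES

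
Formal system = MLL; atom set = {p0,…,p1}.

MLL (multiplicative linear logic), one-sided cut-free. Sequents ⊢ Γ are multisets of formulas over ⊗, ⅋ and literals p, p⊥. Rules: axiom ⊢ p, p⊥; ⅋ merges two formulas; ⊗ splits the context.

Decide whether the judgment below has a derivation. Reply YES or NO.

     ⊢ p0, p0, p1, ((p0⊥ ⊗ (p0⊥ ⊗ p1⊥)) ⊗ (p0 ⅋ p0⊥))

Derivation trace:
[⊗]  ⊢ p0, p0, p1, ((p0⊥ ⊗ (p0⊥ ⊗ p1⊥)) ⊗ (p0 ⅋ p0⊥))
  [⊗]  ⊢ p0, p0, p1, (p0⊥ ⊗ (p0⊥ ⊗ p1⊥))
    [Ax]  ⊢ p0, p0⊥
    [⊗]  ⊢ p0, p1, (p0⊥ ⊗ p1⊥)
      [Ax]  ⊢ p0, p0⊥
      [Ax]  ⊢ p1, p1⊥
  [⅋]  ⊢ (p0 ⅋ p0⊥)
    [Ax]  ⊢ p0, p0⊥

Result: YES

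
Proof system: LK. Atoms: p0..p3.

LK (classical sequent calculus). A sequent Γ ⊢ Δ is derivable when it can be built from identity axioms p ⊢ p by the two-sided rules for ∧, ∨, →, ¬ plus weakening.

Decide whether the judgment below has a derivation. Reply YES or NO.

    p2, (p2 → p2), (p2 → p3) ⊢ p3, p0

Proof tree:
[WR] p2, (p2 → p2), (p2 → p3) ⊢ p3, p0
  [→L] p2, (p2 → p2), (p2 → p3) ⊢ p3
    [→L] p2, (p2 → p2) ⊢ p2
      [Ax] p2 ⊢ p2
      [Ax] p2 ⊢ p2
    [Ax] p3 ⊢ p3

Result: YES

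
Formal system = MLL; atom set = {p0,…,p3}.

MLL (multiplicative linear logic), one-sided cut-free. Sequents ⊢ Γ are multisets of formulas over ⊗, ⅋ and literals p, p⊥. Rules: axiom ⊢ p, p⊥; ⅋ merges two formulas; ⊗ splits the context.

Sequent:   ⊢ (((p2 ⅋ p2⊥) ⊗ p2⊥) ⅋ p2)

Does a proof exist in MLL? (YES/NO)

Derivation (root first):
[⅋]  ⊢ (((p2 ⅋ p2⊥) ⊗ p2⊥) ⅋ p2)
  [⊗]  ⊢ p2, ((p2 ⅋ p2⊥) ⊗ p2⊥)
    [⅋]  ⊢ (p2 ⅋ p2⊥)
      [Ax]  ⊢ p2, p2⊥
    [Ax]  ⊢ p2, p2⊥

Result: YES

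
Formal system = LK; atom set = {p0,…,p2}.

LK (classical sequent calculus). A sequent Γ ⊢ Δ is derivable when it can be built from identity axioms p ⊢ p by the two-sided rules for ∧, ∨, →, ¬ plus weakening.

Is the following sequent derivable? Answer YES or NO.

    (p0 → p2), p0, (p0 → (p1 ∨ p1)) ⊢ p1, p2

Derivation (root first):
[→L] (p0 → p2), p0, (p0 → (p1 ∨ p1)) ⊢ p1, p2
  [→L] p0, (p0 → p2) ⊢ p2, p0
    [WR] p0 ⊢ p0, p0
      [Ax] p0 ⊢ p0
    [Ax] p2 ⊢ p2
  [∨L] (p1 ∨ p1) ⊢ p1
    [Ax] p1 ⊢ p1
    [Ax] p1 ⊢ p1

Result: YES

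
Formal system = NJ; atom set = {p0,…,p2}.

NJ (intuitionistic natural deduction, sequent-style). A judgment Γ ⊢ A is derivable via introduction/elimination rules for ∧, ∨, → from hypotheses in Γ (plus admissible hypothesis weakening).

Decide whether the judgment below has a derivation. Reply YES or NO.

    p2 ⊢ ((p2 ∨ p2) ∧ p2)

Proof tree:
[∧I] p2 ⊢ ((p2 ∨ p2) ∧ p2)
  [∨I₂] p2 ⊢ (p2 ∨ p2)
    [Ax] p2 ⊢ p2
  [Ax] p2 ⊢ p2

Result: YES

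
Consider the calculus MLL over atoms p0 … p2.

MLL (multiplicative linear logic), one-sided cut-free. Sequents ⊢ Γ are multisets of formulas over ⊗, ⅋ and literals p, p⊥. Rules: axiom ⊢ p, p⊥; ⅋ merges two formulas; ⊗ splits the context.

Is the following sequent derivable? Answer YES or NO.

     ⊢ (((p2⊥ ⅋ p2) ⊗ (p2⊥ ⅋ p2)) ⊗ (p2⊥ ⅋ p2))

Proof tree:
[⊗]  ⊢ (((p2⊥ ⅋ p2) ⊗ (p2⊥ ⅋ p2)) ⊗ (p2⊥ ⅋ p2))
  [⊗]  ⊢ ((p2⊥ ⅋ p2) ⊗ (p2⊥ ⅋ p2))
    [⅋]  ⊢ (p2⊥ ⅋ p2)
      [Ax]  ⊢ p2, p2⊥
    [⅋]  ⊢ (p2⊥ ⅋ p2)
      [Ax]  ⊢ p2, p2⊥
  [⅋]  ⊢ (p2⊥ ⅋ p2)
    [Ax]  ⊢ p2, p2⊥

Result: YES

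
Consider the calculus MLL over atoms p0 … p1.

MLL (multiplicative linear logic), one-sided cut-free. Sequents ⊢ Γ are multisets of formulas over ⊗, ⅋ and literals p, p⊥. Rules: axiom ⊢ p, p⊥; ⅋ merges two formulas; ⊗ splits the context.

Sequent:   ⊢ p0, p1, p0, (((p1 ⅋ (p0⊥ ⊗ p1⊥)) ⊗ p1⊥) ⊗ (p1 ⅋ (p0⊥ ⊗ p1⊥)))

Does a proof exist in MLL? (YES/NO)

Proof tree:
[⊗]  ⊢ p0, p1, p0, (((p1 ⅋ (p0⊥ ⊗ p1⊥)) ⊗ p1⊥) ⊗ (p1 ⅋ (p0⊥ ⊗ p1⊥)))
  [⊗]  ⊢ p0, p1, ((p1 ⅋ (p0⊥ ⊗ p1⊥)) ⊗ p1⊥)
    [⅋]  ⊢ p0, (p1 ⅋ (p0⊥ ⊗ p1⊥))
      [⊗]  ⊢ p0, p1, (p0⊥ ⊗ p1⊥)
        [Ax]  ⊢ p0, p0⊥
        [Ax]  ⊢ p1, p1⊥
    [Ax]  ⊢ p1, p1⊥
  [⅋]  ⊢ p0, (p1 ⅋ (p0⊥ ⊗ p1⊥))
    [⊗]  ⊢ p0, p1, (p0⊥ ⊗ p1⊥)
      [Ax]  ⊢ p0, p0⊥
      [Ax]  ⊢ p1, p1⊥

Result: YES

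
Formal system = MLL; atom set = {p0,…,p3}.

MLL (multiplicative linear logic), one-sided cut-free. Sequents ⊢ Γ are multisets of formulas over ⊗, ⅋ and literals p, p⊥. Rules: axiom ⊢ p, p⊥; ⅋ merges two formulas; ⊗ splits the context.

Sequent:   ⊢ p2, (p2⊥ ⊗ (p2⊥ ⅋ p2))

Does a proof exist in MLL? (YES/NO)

Derivation (root first):
[⊗]  ⊢ p2, (p2⊥ ⊗ (p2⊥ ⅋ p2))
  [Ax]  ⊢ p2, p2⊥
  [⅋]  ⊢ (p2⊥ ⅋ p2)
    [Ax]  ⊢ p2, p2⊥

Result: YES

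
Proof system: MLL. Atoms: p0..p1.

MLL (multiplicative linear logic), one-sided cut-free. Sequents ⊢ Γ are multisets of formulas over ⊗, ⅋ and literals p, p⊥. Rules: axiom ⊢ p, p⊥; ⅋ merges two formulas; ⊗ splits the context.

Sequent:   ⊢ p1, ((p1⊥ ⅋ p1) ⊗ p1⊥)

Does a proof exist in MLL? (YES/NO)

Derivation (root first):
[⊗]  ⊢ p1, ((p1⊥ ⅋ p1) ⊗ p1⊥)
  [⅋]  ⊢ (p1⊥ ⅋ p1)
    [Ax]  ⊢ p1, p1⊥
  [Ax]  ⊢ p1, p1⊥

Result: YES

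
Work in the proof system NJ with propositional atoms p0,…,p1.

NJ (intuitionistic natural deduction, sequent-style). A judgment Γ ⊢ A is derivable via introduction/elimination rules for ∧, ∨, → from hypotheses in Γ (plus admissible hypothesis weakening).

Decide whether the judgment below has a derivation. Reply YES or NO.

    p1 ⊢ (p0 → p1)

Proof tree:
[→I] p1 ⊢ (p0 → p1)
  [Wk] p1, p0 ⊢ p1
    [Ax] p1 ⊢ p1

Result: YES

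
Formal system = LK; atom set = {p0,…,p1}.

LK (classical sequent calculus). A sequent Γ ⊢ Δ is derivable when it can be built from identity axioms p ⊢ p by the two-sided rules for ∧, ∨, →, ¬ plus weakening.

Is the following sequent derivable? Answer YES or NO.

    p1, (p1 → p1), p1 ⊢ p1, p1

Derivation trace:
[WL] p1, (p1 → p1), p1 ⊢ p1, p1
  [WR] p1, (p1 → p1) ⊢ p1, p1
    [→L] p1, (p1 → p1) ⊢ p1
      [Ax] p1 ⊢ p1
      [Ax] p1 ⊢ p1

Result: YES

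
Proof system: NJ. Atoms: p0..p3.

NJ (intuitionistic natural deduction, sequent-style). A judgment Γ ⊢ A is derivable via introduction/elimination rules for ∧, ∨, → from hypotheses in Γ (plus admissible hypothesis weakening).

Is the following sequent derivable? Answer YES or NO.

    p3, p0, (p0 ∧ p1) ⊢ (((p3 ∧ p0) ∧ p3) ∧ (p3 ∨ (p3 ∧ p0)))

Proof tree:
[Wk] p3, p0, (p0 ∧ p1) ⊢ (((p3 ∧ p0) ∧ p3) ∧ (p3 ∨ (p3 ∧ p0)))
  [∧I] p3, p0 ⊢ (((p3 ∧ p0) ∧ p3) ∧ (p3 ∨ (p3 ∧ p0)))
    [∧I] p3, p0 ⊢ ((p3 ∧ p0) ∧ p3)
      [∧I] p3, p0 ⊢ (p3 ∧ p0)
        [Ax] p3 ⊢ p3
        [Ax] p0 ⊢ p0
      [Ax] p3 ⊢ p3
    [∨I₂] p3, p0 ⊢ (p3 ∨ (p3 ∧ p0))
      [∧I] p3, p0 ⊢ (p3 ∧ p0)
        [Ax] p3 ⊢ p3
        [Ax] p0 ⊢ p0

Result: YES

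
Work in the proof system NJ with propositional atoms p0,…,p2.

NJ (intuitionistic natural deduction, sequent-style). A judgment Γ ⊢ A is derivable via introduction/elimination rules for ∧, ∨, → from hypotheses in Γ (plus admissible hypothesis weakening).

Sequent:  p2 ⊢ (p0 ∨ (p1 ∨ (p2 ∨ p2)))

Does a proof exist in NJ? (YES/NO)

Derivation (root first):
[∨I₂] p2 ⊢ (p0 ∨ (p1 ∨ (p2 ∨ p2)))
  [∨I₂] p2 ⊢ (p1 ∨ (p2 ∨ p2))
    [∨I₁] p2 ⊢ (p2 ∨ p2)
      [Ax] p2 ⊢ p2

Result: YES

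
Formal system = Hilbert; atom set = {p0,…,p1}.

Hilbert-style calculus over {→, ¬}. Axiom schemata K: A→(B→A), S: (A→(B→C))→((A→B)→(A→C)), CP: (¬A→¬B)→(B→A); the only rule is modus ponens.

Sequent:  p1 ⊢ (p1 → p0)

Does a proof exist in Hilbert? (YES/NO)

Truth-table refutation:
  v=00: Γ:[p1=F] Δ:[(p1 → p0)=T] refutes=False
  v=01: Γ:[p1=T] Δ:[(p1 → p0)=F] refutes=True  ← countermodel

Result: NO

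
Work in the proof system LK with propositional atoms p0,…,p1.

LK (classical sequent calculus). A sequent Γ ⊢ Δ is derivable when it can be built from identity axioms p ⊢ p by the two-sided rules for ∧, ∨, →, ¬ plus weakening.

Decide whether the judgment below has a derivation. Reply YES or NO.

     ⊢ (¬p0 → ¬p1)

Search for a countermodel by truth-table:
  v=00: Γ:[] Δ:[(¬p0 → ¬p1)=T] refutes=False
  v=01: Γ:[] Δ:[(¬p0 → ¬p1)=F] refutes=True  ← countermodel

Result: NO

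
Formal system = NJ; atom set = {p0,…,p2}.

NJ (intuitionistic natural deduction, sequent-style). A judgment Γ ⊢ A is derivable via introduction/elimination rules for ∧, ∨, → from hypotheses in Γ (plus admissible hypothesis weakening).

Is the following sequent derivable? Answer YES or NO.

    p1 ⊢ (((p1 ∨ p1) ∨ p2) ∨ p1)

Derivation (root first):
[∨I₁] p1 ⊢ (((p1 ∨ p1) ∨ p2) ∨ p1)
  [∨I₁] p1 ⊢ ((p1 ∨ p1) ∨ p2)
    [∨I₂] p1 ⊢ (p1 ∨ p1)
      [Ax] p1 ⊢ p1

Result: YES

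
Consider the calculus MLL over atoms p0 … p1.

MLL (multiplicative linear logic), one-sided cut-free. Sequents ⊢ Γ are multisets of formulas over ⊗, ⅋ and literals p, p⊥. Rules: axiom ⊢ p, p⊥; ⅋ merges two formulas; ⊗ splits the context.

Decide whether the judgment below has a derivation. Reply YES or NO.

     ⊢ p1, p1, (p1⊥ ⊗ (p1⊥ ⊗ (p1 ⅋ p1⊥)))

Proof tree:
[⊗]  ⊢ p1, p1, (p1⊥ ⊗ (p1⊥ ⊗ (p1 ⅋ p1⊥)))
  [Ax]  ⊢ p1, p1⊥
  [⊗]  ⊢ p1, (p1⊥ ⊗ (p1 ⅋ p1⊥))
    [Ax]  ⊢ p1, p1⊥
    [⅋]  ⊢ (p1 ⅋ p1⊥)
      [Ax]  ⊢ p1, p1⊥

Result: YES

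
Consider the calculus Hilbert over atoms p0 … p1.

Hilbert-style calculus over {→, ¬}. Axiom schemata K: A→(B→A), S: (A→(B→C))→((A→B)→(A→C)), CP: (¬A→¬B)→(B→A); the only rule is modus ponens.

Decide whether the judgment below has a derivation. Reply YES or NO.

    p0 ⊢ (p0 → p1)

Search for a countermodel by truth-table:
  v=00: Γ:[p0=F] Δ:[(p0 → p1)=T] refutes=False
  v=01: Γ:[p0=F] Δ:[(p0 → p1)=T] refutes=False
  v=10: Γ:[p0=T] Δ:[(p0 → p1)=F] refutes=True  ← countermodel

Result: NO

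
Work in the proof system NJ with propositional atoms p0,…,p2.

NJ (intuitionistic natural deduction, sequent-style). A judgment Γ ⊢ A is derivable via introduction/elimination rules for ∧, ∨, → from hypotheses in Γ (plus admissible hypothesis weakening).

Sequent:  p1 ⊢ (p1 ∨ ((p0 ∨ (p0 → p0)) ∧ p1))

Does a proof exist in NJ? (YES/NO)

Proof tree:
[∨I₂] p1 ⊢ (p1 ∨ ((p0 ∨ (p0 → p0)) ∧ p1))
  [∧I] p1 ⊢ ((p0 ∨ (p0 → p0)) ∧ p1)
    [∨I₂]  ⊢ (p0 ∨ (p0 → p0))
      [→I]  ⊢ (p0 → p0)
        [Ax] p0 ⊢ p0
    [Ax] p1 ⊢ p1

Result: YES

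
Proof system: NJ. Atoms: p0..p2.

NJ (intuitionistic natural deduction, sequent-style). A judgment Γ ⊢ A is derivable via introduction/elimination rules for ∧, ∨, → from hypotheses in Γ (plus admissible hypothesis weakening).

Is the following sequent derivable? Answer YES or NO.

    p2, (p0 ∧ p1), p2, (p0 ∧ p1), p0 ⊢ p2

Proof tree:
[Wk] p2, (p0 ∧ p1), p2, (p0 ∧ p1), p0 ⊢ p2
  [Wk] p2, (p0 ∧ p1), p2, (p0 ∧ p1) ⊢ p2
    [Wk] p2, (p0 ∧ p1), p2 ⊢ p2
      [Wk] p2, (p0 ∧ p1) ⊢ p2
        [Ax] p2 ⊢ p2

Result: YES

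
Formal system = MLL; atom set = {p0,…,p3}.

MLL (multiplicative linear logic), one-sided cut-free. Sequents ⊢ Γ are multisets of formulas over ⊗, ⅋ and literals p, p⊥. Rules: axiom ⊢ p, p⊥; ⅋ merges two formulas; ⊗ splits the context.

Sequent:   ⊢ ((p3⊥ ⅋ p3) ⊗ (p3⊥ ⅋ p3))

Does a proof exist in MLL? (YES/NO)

Derivation trace:
[⊗]  ⊢ ((p3⊥ ⅋ p3) ⊗ (p3⊥ ⅋ p3))
  [⅋]  ⊢ (p3⊥ ⅋ p3)
    [Ax]  ⊢ p3, p3⊥
  [⅋]  ⊢ (p3⊥ ⅋ p3)
    [Ax]  ⊢ p3, p3⊥

Result: YES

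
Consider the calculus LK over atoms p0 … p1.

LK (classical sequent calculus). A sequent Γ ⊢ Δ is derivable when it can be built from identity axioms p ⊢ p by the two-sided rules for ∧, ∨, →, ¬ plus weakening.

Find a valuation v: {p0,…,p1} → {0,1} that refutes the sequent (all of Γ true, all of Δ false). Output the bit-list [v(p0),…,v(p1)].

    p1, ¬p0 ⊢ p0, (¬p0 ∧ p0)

Search for a countermodel by truth-table:
  v=00: Γ:[p1=F, ¬p0=T] Δ:[p0=F, (¬p0 ∧ p0)=F] refutes=False
  v=01: Γ:[p1=T, ¬p0=T] Δ:[p0=F, (¬p0 ∧ p0)=F] refutes=True  ← countermodel

Result: [0, 1]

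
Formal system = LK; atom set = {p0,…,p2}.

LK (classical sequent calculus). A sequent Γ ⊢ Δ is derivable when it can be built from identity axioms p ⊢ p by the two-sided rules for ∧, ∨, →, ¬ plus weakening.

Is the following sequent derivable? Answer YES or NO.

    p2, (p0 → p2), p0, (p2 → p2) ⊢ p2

Derivation trace:
[→L] p2, (p0 → p2), p0, (p2 → p2) ⊢ p2
  [WL] p0, (p0 → p2), p2 ⊢ p2
    [→L] p0, (p0 → p2) ⊢ p2
      [Ax] p0 ⊢ p0
      [Ax] p2 ⊢ p2
  [WL] p0, (p0 → p2), p2 ⊢ p2
    [→L] p0, (p0 → p2) ⊢ p2
      [Ax] p0 ⊢ p0
      [Ax] p2 ⊢ p2

Result: YES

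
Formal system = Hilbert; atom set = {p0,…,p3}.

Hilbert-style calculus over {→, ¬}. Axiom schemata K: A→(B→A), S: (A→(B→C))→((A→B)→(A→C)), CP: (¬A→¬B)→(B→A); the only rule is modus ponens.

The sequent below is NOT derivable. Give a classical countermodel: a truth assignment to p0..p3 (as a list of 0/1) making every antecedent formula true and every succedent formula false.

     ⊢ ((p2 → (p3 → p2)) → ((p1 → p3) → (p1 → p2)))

Enumerate valuations to refute Γ ⊢ Δ:
  v=0000: Γ:[] Δ:[((p2 → (p3 → p2)) → ((p1 → p3) → (p1 → p2)))=T] refutes=False
  v=0001: Γ:[] Δ:[((p2 → (p3 → p2)) → ((p1 → p3) → (p1 → p2)))=T] refutes=False
  v=0010: Γ:[] Δ:[((p2 → (p3 → p2)) → ((p1 → p3) → (p1 → p2)))=T] refutes=False
  v=0011: Γ:[] Δ:[((p2 → (p3 → p2)) → ((p1 → p3) → (p1 → p2)))=T] refutes=False
  v=0100: Γ:[] Δ:[((p2 → (p3 → p2)) → ((p1 → p3) → (p1 → p2)))=T] refutes=False
  v=0101: Γ:[] Δ:[((p2 → (p3 → p2)) → ((p1 → p3) → (p1 → p2)))=F] refutes=True  ← countermodel

Result: [0, 1, 0, 1]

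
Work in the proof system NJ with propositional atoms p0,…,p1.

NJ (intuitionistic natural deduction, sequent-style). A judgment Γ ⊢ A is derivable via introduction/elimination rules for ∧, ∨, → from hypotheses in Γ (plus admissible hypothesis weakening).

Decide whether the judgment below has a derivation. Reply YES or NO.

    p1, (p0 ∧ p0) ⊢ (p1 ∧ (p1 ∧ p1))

Derivation trace:
[∧I] p1, (p0 ∧ p0) ⊢ (p1 ∧ (p1 ∧ p1))
  [Ax] p1 ⊢ p1
  [∧I] p1, (p0 ∧ p0) ⊢ (p1 ∧ p1)
    [Ax] p1 ⊢ p1
    [Wk] p1, (p0 ∧ p0) ⊢ p1
      [Ax] p1 ⊢ p1

Result: YES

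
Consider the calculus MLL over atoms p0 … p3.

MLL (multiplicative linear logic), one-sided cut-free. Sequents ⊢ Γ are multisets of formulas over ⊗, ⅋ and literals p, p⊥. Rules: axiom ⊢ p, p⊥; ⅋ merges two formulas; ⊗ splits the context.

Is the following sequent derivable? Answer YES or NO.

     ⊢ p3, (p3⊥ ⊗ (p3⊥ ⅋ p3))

Derivation trace:
[⊗]  ⊢ p3, (p3⊥ ⊗ (p3⊥ ⅋ p3))
  [Ax]  ⊢ p3, p3⊥
  [⅋]  ⊢ (p3⊥ ⅋ p3)
    [Ax]  ⊢ p3, p3⊥

Result: YES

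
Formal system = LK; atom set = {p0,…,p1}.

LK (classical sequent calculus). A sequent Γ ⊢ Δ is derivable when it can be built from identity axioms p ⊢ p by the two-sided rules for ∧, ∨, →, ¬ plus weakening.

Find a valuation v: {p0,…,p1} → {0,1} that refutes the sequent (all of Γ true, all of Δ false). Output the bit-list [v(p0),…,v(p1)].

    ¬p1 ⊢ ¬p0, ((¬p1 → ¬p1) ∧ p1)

Search for a countermodel by truth-table:
  v=00: Γ:[¬p1=T] Δ:[¬p0=T, ((¬p1 → ¬p1) ∧ p1)=F] refutes=False
  v=01: Γ:[¬p1=F] Δ:[¬p0=T, ((¬p1 → ¬p1) ∧ p1)=T] refutes=False
  v=10: Γ:[¬p1=T] Δ:[¬p0=F, ((¬p1 → ¬p1) ∧ p1)=F] refutes=True  ← countermodel

Result: [1, 0]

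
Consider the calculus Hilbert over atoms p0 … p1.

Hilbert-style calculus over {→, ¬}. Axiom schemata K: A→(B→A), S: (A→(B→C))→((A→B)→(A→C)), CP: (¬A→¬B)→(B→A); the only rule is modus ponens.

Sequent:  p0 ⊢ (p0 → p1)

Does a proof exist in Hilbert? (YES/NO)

Enumerate valuations to refute Γ ⊢ Δ:
  v=00: Γ:[p0=F] Δ:[(p0 → p1)=T] refutes=False
  v=01: Γ:[p0=F] Δ:[(p0 → p1)=T] refutes=False
  v=10: Γ:[p0=T] Δ:[(p0 → p1)=F] refutes=True  ← countermodel

Result: NO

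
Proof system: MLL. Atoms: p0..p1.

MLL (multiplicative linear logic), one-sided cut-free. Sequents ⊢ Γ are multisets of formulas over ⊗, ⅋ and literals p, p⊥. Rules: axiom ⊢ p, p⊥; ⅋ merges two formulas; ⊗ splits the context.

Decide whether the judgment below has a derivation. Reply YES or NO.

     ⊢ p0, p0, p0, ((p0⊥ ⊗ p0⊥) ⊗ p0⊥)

Derivation (root first):
[⊗]  ⊢ p0, p0, p0, ((p0⊥ ⊗ p0⊥) ⊗ p0⊥)
  [⊗]  ⊢ p0, p0, (p0⊥ ⊗ p0⊥)
    [Ax]  ⊢ p0, p0⊥
    [Ax]  ⊢ p0, p0⊥
  [Ax]  ⊢ p0, p0⊥

Result: YES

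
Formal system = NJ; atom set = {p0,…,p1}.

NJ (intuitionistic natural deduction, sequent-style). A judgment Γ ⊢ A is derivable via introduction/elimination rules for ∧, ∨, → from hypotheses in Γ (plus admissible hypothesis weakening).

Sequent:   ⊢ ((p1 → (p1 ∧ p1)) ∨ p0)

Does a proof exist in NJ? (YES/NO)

Derivation trace:
[∨I₁]  ⊢ ((p1 → (p1 ∧ p1)) ∨ p0)
  [→I]  ⊢ (p1 → (p1 ∧ p1))
    [∧I] p1 ⊢ (p1 ∧ p1)
      [Ax] p1 ⊢ p1
      [Ax] p1 ⊢ p1

Result: YES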